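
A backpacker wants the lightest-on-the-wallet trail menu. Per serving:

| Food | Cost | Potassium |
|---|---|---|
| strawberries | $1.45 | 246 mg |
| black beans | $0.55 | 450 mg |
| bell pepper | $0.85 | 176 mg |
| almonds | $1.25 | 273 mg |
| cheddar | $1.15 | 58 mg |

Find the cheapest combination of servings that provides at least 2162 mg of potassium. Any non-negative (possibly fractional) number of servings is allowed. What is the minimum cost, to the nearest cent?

$2.64

Cost per mg of potassium: black beans $0.0012, almonds $0.0046, bell pepper $0.0048, strawberries $0.0059, cheddar $0.0198.
With no serving limits, use only black beans: 2162 mg / 450 mg = 4.804 servings × $0.55 = $2.64.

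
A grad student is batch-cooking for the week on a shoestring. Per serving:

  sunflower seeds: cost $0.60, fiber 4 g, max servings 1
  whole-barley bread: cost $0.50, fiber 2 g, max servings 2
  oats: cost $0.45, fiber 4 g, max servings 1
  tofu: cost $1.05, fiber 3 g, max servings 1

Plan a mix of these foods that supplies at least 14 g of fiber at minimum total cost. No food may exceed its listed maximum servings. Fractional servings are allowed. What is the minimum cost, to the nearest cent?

$2.75

Cost per g of fiber: oats $0.1125, sunflower seeds $0.1500, whole-barley bread $0.2500, tofu $0.3500.
Take 1 serving of oats: +4.0 g fiber for $0.45 (total $0.45, still need 10.0 g).
Take 1 serving of sunflower seeds: +4.0 g fiber for $0.60 (total $1.05, still need 6.0 g).
Take 2 servings of whole-barley bread: +4.0 g fiber for $1.00 (total $2.05, still need 2.0 g).
Take 0.6667 servings of tofu: +2.0 g fiber for $0.70 (total $2.75, still need 0.0 g).
Filling from the cheapest source first is optimal under one linear minimum: $2.75.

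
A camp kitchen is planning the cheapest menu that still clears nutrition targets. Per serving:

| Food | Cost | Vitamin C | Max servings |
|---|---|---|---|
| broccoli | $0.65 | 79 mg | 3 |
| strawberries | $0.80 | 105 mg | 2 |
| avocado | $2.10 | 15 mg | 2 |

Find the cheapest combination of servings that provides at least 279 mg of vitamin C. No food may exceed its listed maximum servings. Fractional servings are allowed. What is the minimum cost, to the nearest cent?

$2.17

Cost per mg of vitamin C: strawberries $0.0076, broccoli $0.0082, avocado $0.1400.
Take 2 servings of strawberries: +210.0 mg vitamin C for $1.60 (total $1.60, still need 69.0 mg).
Take 0.8734 servings of broccoli: +69.0 mg vitamin C for $0.57 (total $2.17, still need 0.0 mg).
Greedy by cheapest-per-mg is optimal for a single linear constraint, so the minimum cost is $2.17.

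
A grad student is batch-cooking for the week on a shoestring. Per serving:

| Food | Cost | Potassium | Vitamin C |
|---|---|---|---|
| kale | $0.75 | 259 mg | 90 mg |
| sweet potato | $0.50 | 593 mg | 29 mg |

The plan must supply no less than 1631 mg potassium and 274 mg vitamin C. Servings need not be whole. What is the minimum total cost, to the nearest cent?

This is a tiny linear program; its minimum lies at a vertex of the feasible set. List the vertices and price them.
kale only: max(1631/259, 274/90) = 6.297 servings → $4.72.
sweet potato only: max(1631/593, 274/29) = 9.448 servings → $4.72.
kale + sweet potato with both tight: 2.512 servings and 1.653 servings → $2.71.
So the least-cost plan costs $2.71.

$2.71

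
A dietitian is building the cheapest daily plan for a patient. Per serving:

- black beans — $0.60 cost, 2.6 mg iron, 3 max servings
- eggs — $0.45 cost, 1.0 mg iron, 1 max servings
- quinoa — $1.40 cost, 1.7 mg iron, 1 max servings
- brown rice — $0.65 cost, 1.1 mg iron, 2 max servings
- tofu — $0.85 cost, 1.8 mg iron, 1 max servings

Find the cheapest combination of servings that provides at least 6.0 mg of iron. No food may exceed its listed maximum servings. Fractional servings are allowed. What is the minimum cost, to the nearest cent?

$1.38

Cost per mg of iron: black beans $0.2308, eggs $0.4500, tofu $0.4722, brown rice $0.5909, quinoa $0.8235.
Take 2.308 servings of black beans: +6.0 mg iron for $1.38 (total $1.38, still need 0.0 mg).
Greedy by cheapest-per-mg is optimal for a single linear constraint, so the minimum cost is $1.38.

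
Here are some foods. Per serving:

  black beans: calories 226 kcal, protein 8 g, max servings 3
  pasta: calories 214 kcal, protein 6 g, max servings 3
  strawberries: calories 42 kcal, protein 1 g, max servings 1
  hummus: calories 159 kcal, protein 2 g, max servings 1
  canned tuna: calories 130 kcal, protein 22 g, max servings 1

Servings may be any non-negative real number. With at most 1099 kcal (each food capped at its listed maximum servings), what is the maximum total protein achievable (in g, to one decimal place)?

Protein per kcal: canned tuna 0.1692, black beans 0.0354, pasta 0.02804, strawberries 0.02381, hummus 0.01258.
Take 1 serving of canned tuna: uses 130 kcal, +22.0 g protein (running total 22.0 g).
Take 3 servings of black beans: uses 678 kcal, +24.0 g protein (running total 46.0 g).
Take 1.36 servings of pasta: uses 291 kcal, +8.2 g protein (running total 54.2 g).
Filling greedily by protein-per-kcal is optimal for one linear limit, giving 54.2 g.

54.2 g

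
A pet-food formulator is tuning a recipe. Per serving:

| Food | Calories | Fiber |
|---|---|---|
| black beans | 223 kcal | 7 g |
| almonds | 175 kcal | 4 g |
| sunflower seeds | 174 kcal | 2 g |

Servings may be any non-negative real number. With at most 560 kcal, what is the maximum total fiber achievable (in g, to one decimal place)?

Fiber per kcal: black beans 0.03139, almonds 0.02286, sunflower seeds 0.01149.
With no serving limits, spend the whole calories allowance on black beans: 560 kcal / 223 kcal × 7 g = 17.6 g.

17.6 g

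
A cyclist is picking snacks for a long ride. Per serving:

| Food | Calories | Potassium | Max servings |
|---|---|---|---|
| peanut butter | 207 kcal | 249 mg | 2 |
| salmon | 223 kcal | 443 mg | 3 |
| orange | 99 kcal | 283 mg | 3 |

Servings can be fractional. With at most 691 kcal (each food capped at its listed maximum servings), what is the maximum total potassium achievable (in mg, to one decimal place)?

Potassium per kcal: orange 2.859, salmon 1.987, peanut butter 1.203.
Take 3 servings of orange: uses 297 kcal, +849.0 mg potassium (running total 849.0 mg).
Take 1.767 servings of salmon: uses 394 kcal, +782.7 mg potassium (running total 1631.7 mg).
Greedy by best ratio exhausts the calories allowance optimally: 1631.7 mg.

1631.7 mg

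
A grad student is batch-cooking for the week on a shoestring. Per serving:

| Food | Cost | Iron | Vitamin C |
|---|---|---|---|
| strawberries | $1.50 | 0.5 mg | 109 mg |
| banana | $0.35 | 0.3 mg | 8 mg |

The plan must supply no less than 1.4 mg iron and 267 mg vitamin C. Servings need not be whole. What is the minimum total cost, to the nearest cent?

$3.83

strawberries only: max(1.4/0.5, 267/109) = 2.8 servings → $4.20.
banana only: max(1.4/0.3, 267/8) = 33.38 servings → $11.68.
strawberries + banana with both tight: 2.401 servings and 0.6655 servings → $3.83.
So the least-cost plan costs $3.83.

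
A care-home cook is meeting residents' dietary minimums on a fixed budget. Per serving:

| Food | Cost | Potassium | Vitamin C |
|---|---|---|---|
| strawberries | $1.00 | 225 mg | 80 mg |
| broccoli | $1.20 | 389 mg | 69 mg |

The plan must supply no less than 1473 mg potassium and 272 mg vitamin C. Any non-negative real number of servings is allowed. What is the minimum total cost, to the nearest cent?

This is a tiny linear program; its minimum lies at a vertex of the feasible set. List the vertices and price them.
strawberries only: max(1473/225, 272/80) = 6.547 servings → $6.55.
broccoli only: max(1473/389, 272/69) = 3.942 servings → $4.73.
strawberries + broccoli with both tight: 0.2675 servings and 3.632 servings → $4.63.
The minimum over all feasible corners is $4.63.

$4.63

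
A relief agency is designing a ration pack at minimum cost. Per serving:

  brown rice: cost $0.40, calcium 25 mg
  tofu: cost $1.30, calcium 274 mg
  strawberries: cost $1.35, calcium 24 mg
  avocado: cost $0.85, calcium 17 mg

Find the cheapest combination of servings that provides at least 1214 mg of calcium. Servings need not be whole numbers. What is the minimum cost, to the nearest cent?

$5.76

Cost per mg of calcium: tofu $0.0047, brown rice $0.0160, avocado $0.0500, strawberries $0.0563.
With no serving limits, use only tofu: 1214 mg / 274 mg = 4.431 servings × $1.30 = $5.76.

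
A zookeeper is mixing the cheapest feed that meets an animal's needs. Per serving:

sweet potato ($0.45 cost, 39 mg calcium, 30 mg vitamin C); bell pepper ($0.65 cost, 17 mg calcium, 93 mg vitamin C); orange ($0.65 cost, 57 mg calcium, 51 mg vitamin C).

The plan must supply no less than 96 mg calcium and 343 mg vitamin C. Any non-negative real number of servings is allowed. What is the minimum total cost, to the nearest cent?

$2.60

Compare the cost at each extreme point of the feasible region.
sweet potato only: max(96/39, 343/30) = 11.43 servings → $5.14.
bell pepper only: max(96/17, 343/93) = 5.647 servings → $3.67.
orange only: max(96/57, 343/51) = 6.725 servings → $4.37.
sweet potato + bell pepper with both tight: 0.9936 servings and 3.368 servings → $2.64.
sweet potato + orange: intersection lies outside the first quadrant.
bell pepper + orange with both tight: 3.305 servings and 0.6985 servings → $2.60.
Cheapest feasible corner: $2.60.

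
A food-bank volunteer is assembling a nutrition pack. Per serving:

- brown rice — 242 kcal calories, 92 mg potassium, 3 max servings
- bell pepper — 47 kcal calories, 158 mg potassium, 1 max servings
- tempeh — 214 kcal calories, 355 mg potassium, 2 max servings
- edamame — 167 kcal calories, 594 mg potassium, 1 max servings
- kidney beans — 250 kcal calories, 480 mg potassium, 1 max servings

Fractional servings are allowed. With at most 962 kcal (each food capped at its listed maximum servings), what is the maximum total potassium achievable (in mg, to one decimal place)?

Potassium per kcal: edamame 3.557, bell pepper 3.362, kidney beans 1.92, tempeh 1.659, brown rice 0.3802.
Take 1 serving of edamame: uses 167 kcal, +594.0 mg potassium (running total 594.0 mg).
Take 1 serving of bell pepper: uses 47 kcal, +158.0 mg potassium (running total 752.0 mg).
Take 1 serving of kidney beans: uses 250 kcal, +480.0 mg potassium (running total 1232.0 mg).
Take 2 servings of tempeh: uses 428 kcal, +710.0 mg potassium (running total 1942.0 mg).
Take 0.2893 servings of brown rice: uses 70 kcal, +26.6 mg potassium (running total 1968.6 mg).
Filling greedily by potassium-per-kcal is optimal for one linear limit, giving 1968.6 mg.

1968.6 mg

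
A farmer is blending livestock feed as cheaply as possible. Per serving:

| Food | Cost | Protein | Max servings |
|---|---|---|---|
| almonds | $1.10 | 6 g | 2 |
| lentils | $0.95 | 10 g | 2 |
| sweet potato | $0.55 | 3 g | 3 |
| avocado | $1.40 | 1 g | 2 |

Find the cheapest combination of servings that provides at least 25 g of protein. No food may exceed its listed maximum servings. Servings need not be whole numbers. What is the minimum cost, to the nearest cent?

Cost per g of protein: lentils $0.0950, almonds $0.1833, sweet potato $0.1833, avocado $1.4000.
Take 2 servings of lentils: +20.0 g protein for $1.90 (total $1.90, still need 5.0 g).
Take 0.8333 servings of almonds: +5.0 g protein for $0.92 (total $2.82, still need 0.0 g).
Greedy by cheapest-per-g is optimal for a single linear constraint, so the minimum cost is $2.82.

$2.82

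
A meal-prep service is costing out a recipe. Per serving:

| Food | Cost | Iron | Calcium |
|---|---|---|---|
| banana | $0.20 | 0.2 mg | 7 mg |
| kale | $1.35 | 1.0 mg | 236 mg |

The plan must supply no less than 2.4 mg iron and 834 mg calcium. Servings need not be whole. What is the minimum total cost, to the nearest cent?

$4.77

With two linear requirements the optimum uses one or two foods; enumerate the corners.
banana only: max(2.4/0.2, 834/7) = 119.1 servings → $23.83.
kale only: max(2.4/1.0, 834/236) = 3.534 servings → $4.77.
banana + kale: intersection lies outside the first quadrant.
Cheapest feasible corner: $4.77.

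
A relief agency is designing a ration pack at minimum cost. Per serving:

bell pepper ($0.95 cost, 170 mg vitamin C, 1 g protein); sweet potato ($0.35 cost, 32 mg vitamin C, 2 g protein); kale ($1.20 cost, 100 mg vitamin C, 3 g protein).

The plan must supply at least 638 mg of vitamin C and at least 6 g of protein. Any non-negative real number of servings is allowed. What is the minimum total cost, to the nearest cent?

bell pepper only: max(638/170, 6/1) = 6 servings → $5.70.
sweet potato only: max(638/32, 6/2) = 19.94 servings → $6.98.
kale only: max(638/100, 6/3) = 6.38 servings → $7.66.
bell pepper + sweet potato with both tight: 3.519 servings and 1.24 servings → $3.78.
bell pepper + kale with both tight: 3.205 servings and 0.9317 servings → $4.16.
sweet potato + kale with both targets exact would need a negative amount; discard.
So the least-cost plan costs $3.78.

$3.78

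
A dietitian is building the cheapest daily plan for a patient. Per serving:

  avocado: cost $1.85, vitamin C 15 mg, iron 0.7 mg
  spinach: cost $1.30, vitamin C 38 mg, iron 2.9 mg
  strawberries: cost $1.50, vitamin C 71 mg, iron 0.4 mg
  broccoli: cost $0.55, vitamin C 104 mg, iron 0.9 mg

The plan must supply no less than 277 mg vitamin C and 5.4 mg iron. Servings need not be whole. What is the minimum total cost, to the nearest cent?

$2.75

The cheapest plan sits at a corner of the feasible region — with two constraints it uses at most two foods.
avocado only: max(277/15, 5.4/0.7) = 18.47 servings → $34.16.
spinach only: max(277/38, 5.4/2.9) = 7.289 servings → $9.48.
strawberries only: max(277/71, 5.4/0.4) = 13.5 servings → $20.25.
broccoli only: max(277/104, 5.4/0.9) = 6 servings → $3.30.
avocado + spinach: the both-tight solution has a negative serving — not a feasible corner.
avocado + strawberries with both tight: 6.238 servings and 2.584 servings → $15.42.
avocado + broccoli with both tight: 5.266 servings and 1.904 servings → $10.79.
spinach + strawberries with both tight: 1.429 servings and 3.136 servings → $6.56.
spinach + broccoli with both tight: 1.168 servings and 2.237 servings → $2.75.
strawberries + broccoli: the both-tight solution has a negative serving — not a feasible corner.
The minimum over all feasible corners is $2.75.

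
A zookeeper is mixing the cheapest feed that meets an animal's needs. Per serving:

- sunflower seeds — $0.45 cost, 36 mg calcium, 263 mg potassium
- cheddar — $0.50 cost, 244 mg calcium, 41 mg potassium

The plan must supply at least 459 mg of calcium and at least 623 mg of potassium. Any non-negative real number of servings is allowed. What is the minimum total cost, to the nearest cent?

The cheapest plan sits at a corner of the feasible region — with two constraints it uses at most two foods.
sunflower seeds only: max(459/36, 623/263) = 12.75 servings → $5.74.
cheddar only: max(459/244, 623/41) = 15.2 servings → $7.60.
sunflower seeds + cheddar with both tight: 2.124 servings and 1.568 servings → $1.74.
So the least-cost plan costs $1.74.

$1.74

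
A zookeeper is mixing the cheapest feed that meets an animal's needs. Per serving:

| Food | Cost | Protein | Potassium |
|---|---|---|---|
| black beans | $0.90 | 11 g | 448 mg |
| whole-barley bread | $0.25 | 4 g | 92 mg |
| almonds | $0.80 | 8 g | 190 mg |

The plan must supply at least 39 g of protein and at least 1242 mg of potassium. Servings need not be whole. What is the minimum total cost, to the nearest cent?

$2.81

At the optimum either one food covers both requirements or two foods hit both targets exactly; no other combination can be cheaper.
black beans only: max(39/11, 1242/448) = 3.545 servings → $3.19.
whole-barley bread only: max(39/4, 1242/92) = 13.5 servings → $3.38.
almonds only: max(39/8, 1242/190) = 6.537 servings → $5.23.
black beans + whole-barley bread with both tight: 1.769 servings and 4.885 servings → $2.81.
black beans + almonds with both tight: 1.691 servings and 2.55 servings → $3.56.
whole-barley bread + almonds: the both-tight solution has a negative serving — not a feasible corner.
Cheapest feasible corner: $2.81.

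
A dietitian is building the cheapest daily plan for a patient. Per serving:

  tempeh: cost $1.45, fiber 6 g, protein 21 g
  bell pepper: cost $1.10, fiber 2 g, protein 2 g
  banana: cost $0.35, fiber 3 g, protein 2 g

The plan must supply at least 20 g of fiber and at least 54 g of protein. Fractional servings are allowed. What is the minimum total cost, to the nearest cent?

$4.13

This is a tiny linear program; its minimum lies at a vertex of the feasible set. List the vertices and price them.
tempeh only: max(20/6, 54/21) = 3.333 servings → $4.83.
bell pepper only: max(20/2, 54/2) = 27 servings → $29.70.
banana only: max(20/3, 54/2) = 27 servings → $9.45.
tempeh + bell pepper with both tight: 2.267 servings and 3.2 servings → $6.81.
tempeh + banana with both tight: 2.392 servings and 1.882 servings → $4.13.
bell pepper + banana with both targets exact would need a negative amount; discard.
So the least-cost plan costs $4.13.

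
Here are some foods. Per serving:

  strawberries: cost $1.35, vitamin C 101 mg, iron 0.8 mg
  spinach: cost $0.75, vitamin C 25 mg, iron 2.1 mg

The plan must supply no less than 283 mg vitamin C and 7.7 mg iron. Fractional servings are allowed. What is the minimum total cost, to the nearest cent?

A basic optimal solution has at most two foods positive. Try each food alone and each pair with both targets met exactly.
strawberries only: max(283/101, 7.7/0.8) = 9.625 servings → $12.99.
spinach only: max(283/25, 7.7/2.1) = 11.32 servings → $8.49.
strawberries + spinach with both tight: 2.092 servings and 2.87 servings → $4.98.
Cheapest feasible corner: $4.98.

$4.98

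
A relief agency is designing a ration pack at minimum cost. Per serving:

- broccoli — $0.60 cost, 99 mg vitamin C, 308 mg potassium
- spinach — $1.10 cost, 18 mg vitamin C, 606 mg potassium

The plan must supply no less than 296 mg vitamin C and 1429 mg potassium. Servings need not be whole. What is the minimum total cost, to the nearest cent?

$2.71

The cheapest plan sits at a corner of the feasible region — with two constraints it uses at most two foods.
broccoli only: max(296/99, 1429/308) = 4.64 servings → $2.78.
spinach only: max(296/18, 1429/606) = 16.44 servings → $18.09.
broccoli + spinach with both tight: 2.822 servings and 0.9238 servings → $2.71.
Cheapest feasible corner: $2.71.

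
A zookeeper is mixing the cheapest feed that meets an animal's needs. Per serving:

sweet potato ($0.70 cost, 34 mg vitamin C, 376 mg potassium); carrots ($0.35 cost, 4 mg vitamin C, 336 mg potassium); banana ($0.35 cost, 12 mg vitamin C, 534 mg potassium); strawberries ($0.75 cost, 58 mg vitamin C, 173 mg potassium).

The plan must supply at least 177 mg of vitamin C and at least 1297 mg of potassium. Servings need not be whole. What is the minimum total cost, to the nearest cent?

For a min-cost LP with two ≥-constraints, a basic feasible solution has at most two positive variables.
sweet potato only: max(177/34, 1297/376) = 5.206 servings → $3.64.
carrots only: max(177/4, 1297/336) = 44.25 servings → $15.49.
banana only: max(177/12, 1297/534) = 14.75 servings → $5.16.
strawberries only: max(177/58, 1297/173) = 7.497 servings → $5.62.
sweet potato + carrots: the both-tight solution has a negative serving — not a feasible corner.
sweet potato + banana with both targets exact would need a negative amount; discard.
sweet potato + strawberries with both tight: 2.801 servings and 1.41 servings → $3.02.
carrots + banana: the both-tight solution has a negative serving — not a feasible corner.
carrots + strawberries with both tight: 2.373 servings and 2.888 servings → $3.00.
banana + strawberries with both tight: 1.544 servings and 2.732 servings → $2.59.
The minimum over all feasible corners is $2.59.

$2.59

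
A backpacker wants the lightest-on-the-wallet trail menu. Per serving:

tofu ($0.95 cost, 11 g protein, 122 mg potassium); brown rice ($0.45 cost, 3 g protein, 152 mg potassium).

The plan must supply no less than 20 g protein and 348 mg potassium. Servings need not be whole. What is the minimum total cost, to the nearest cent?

Check every corner: each single food scaled to meet both minima, and each pair solved so both constraints bind.
tofu only: max(20/11, 348/122) = 2.852 servings → $2.71.
brown rice only: max(20/3, 348/152) = 6.667 servings → $3.00.
tofu + brown rice with both tight: 1.528 servings and 1.063 servings → $1.93.
The minimum over all feasible corners is $1.93.

$1.93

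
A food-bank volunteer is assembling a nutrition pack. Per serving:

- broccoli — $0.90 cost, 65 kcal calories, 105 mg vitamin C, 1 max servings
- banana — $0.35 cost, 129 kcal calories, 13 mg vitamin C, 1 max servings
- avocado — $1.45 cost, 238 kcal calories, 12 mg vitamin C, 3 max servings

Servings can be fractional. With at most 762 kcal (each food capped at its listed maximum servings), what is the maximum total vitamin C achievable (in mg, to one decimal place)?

146.6 mg

Vitamin C per kcal: broccoli 1.615, banana 0.1008, avocado 0.05042.
Take 1 serving of broccoli: uses 65 kcal, +105.0 mg vitamin C (running total 105.0 mg).
Take 1 serving of banana: uses 129 kcal, +13.0 mg vitamin C (running total 118.0 mg).
Take 2.387 servings of avocado: uses 568 kcal, +28.6 mg vitamin C (running total 146.6 mg).
Filling greedily by vitamin C-per-kcal is optimal for one linear limit, giving 146.6 mg.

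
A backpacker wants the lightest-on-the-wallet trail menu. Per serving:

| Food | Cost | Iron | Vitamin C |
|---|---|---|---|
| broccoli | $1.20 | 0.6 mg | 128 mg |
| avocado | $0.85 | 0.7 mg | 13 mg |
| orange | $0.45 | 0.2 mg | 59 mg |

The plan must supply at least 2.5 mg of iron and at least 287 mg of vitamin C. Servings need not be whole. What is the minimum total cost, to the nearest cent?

For a min-cost LP with two ≥-constraints, a basic feasible solution has at most two positive variables.
broccoli only: max(2.5/0.6, 287/128) = 4.167 servings → $5.00.
avocado only: max(2.5/0.7, 287/13) = 22.08 servings → $18.77.
orange only: max(2.5/0.2, 287/59) = 12.5 servings → $5.62.
broccoli + avocado with both tight: 2.059 servings and 1.807 servings → $4.01.
broccoli + orange with both targets exact would need a negative amount; discard.
avocado + orange with both tight: 2.328 servings and 4.351 servings → $3.94.
Cheapest feasible corner: $3.94.

$3.94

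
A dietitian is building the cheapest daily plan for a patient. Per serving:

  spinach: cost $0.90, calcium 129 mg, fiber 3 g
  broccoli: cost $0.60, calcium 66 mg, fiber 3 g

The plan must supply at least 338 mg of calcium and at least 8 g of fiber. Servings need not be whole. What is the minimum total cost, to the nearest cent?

An LP optimum is at a vertex; with two nutrient constraints at most two foods are used. Check each candidate.
spinach only: max(338/129, 8/3) = 2.667 servings → $2.40.
broccoli only: max(338/66, 8/3) = 5.121 servings → $3.07.
spinach + broccoli with both tight: 2.571 servings and 0.09524 servings → $2.37.
Cheapest feasible corner: $2.37.

$2.37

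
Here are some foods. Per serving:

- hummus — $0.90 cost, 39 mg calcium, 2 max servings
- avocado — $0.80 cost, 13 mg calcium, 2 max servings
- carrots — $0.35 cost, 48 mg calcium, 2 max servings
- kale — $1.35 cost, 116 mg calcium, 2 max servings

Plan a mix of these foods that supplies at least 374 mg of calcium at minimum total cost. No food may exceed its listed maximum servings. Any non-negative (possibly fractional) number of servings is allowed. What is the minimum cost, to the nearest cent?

Cost per mg of calcium: carrots $0.0073, kale $0.0116, hummus $0.0231, avocado $0.0615.
Take 2 servings of carrots: +96.0 mg calcium for $0.70 (total $0.70, still need 278.0 mg).
Take 2 servings of kale: +232.0 mg calcium for $2.70 (total $3.40, still need 46.0 mg).
Take 1.179 servings of hummus: +46.0 mg calcium for $1.06 (total $4.46, still need 0.0 mg).
Filling from the cheapest source first is optimal under one linear minimum: $4.46.

$4.46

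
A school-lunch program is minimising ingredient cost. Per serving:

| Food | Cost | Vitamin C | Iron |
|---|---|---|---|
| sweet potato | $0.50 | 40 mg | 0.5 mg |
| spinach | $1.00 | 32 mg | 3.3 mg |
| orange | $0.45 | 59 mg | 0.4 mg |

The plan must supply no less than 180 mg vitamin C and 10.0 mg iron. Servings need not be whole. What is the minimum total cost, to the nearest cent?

Check every corner: each single food scaled to meet both minima, and each pair solved so both constraints bind.
sweet potato only: max(180/40, 10.0/0.5) = 20 servings → $10.00.
spinach only: max(180/32, 10.0/3.3) = 5.625 servings → $5.62.
orange only: max(180/59, 10.0/0.4) = 25 servings → $11.25.
sweet potato + spinach with both tight: 2.362 servings and 2.672 servings → $3.85.
sweet potato + orange: intersection lies outside the first quadrant.
spinach + orange with both tight: 2.848 servings and 1.506 servings → $3.53.
So the least-cost plan costs $3.53.

$3.53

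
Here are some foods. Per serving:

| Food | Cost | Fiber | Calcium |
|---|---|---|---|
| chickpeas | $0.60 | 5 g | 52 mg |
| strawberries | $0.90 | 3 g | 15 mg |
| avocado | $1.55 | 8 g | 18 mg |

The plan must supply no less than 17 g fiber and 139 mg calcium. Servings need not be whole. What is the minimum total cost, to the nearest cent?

A basic optimal solution has at most two foods positive. Try each food alone and each pair with both targets met exactly.
chickpeas only: max(17/5, 139/52) = 3.4 servings → $2.04.
strawberries only: max(17/3, 139/15) = 9.267 servings → $8.34.
avocado only: max(17/8, 139/18) = 7.722 servings → $11.97.
chickpeas + strawberries with both tight: 2 servings and 2.333 servings → $3.30.
chickpeas + avocado with both tight: 2.472 servings and 0.5798 servings → $2.38.
strawberries + avocado: the both-tight solution has a negative serving — not a feasible corner.
The minimum over all feasible corners is $2.04.

$2.04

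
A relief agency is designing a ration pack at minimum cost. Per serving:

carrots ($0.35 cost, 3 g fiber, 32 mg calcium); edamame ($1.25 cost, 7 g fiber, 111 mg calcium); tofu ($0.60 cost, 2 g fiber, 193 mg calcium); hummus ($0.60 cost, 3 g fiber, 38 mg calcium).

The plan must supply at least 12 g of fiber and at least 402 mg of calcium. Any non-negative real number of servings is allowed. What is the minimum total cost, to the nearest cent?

An LP optimum is at a vertex; with two nutrient constraints at most two foods are used. Check each candidate.
carrots only: max(12/3, 402/32) = 12.56 servings → $4.40.
edamame only: max(12/7, 402/111) = 3.622 servings → $4.53.
tofu only: max(12/2, 402/193) = 6 servings → $3.60.
hummus only: max(12/3, 402/38) = 10.58 servings → $6.35.
carrots + edamame: the both-tight solution has a negative serving — not a feasible corner.
carrots + tofu with both tight: 2.936 servings and 1.596 servings → $1.99.
carrots + hummus: the both-tight solution has a negative serving — not a feasible corner.
edamame + tofu with both tight: 1.339 servings and 1.313 servings → $2.46.
edamame + hummus with both targets exact would need a negative amount; discard.
tofu + hummus with both tight: 1.491 servings and 3.006 servings → $2.70.
So the least-cost plan costs $1.99.

$1.99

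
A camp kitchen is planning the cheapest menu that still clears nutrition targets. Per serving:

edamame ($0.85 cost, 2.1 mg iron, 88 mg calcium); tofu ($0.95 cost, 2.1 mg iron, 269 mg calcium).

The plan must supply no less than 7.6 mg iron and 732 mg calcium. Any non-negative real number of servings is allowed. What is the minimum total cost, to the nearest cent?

Two binding constraints pin down two serving amounts, so the optimal mix uses at most two foods. The candidates are each food alone (scaled to the tighter of iron/calcium) and each pair with both constraints tight.
edamame only: max(7.6/2.1, 732/88) = 8.318 servings → $7.07.
tofu only: max(7.6/2.1, 732/269) = 3.619 servings → $3.44.
edamame + tofu with both tight: 1.334 servings and 2.285 servings → $3.30.
Cheapest feasible corner: $3.30.

$3.30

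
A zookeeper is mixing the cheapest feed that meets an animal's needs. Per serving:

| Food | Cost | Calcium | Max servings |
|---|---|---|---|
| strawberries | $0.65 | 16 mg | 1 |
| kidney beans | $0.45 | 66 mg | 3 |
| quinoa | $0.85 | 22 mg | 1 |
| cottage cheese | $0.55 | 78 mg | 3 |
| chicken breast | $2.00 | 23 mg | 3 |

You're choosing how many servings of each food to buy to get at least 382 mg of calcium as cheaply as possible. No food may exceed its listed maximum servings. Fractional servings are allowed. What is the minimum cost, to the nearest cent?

Cost per mg of calcium: kidney beans $0.0068, cottage cheese $0.0071, quinoa $0.0386, strawberries $0.0406, chicken breast $0.0870.
Take 3 servings of kidney beans: +198.0 mg calcium for $1.35 (total $1.35, still need 184.0 mg).
Take 2.359 servings of cottage cheese: +184.0 mg calcium for $1.30 (total $2.65, still need 0.0 mg).
Filling from the cheapest source first is optimal under one linear minimum: $2.65.

$2.65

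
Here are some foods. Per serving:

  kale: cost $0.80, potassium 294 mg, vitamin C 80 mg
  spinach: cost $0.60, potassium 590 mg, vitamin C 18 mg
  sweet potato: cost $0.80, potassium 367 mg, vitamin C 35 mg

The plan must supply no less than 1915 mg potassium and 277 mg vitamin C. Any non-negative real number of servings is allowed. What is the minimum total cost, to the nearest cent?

An LP optimum is at a vertex; with two nutrient constraints at most two foods are used. Check each candidate.
kale only: max(1915/294, 277/80) = 6.514 servings → $5.21.
spinach only: max(1915/590, 277/18) = 15.39 servings → $9.23.
sweet potato only: max(1915/367, 277/35) = 7.914 servings → $6.33.
kale + spinach with both tight: 3.077 servings and 1.712 servings → $3.49.
kale + sweet potato with both tight: 1.816 servings and 3.763 servings → $4.46.
spinach + sweet potato with both targets exact would need a negative amount; discard.
So the least-cost plan costs $3.49.

$3.49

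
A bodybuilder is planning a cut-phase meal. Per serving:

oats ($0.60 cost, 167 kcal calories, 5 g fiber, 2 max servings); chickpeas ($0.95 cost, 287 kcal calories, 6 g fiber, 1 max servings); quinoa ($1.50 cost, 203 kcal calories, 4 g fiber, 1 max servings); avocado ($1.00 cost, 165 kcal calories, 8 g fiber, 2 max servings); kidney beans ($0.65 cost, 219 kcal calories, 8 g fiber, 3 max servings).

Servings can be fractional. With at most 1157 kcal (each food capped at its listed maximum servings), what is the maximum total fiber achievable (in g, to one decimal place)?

Fiber per kcal: avocado 0.04848, kidney beans 0.03653, oats 0.02994, chickpeas 0.02091, quinoa 0.0197.
Take 2 servings of avocado: uses 330 kcal, +16.0 g fiber (running total 16.0 g).
Take 3 servings of kidney beans: uses 657 kcal, +24.0 g fiber (running total 40.0 g).
Take 1.018 servings of oats: uses 170 kcal, +5.1 g fiber (running total 45.1 g).
Greedy by best ratio exhausts the calories allowance optimally: 45.1 g.

45.1 g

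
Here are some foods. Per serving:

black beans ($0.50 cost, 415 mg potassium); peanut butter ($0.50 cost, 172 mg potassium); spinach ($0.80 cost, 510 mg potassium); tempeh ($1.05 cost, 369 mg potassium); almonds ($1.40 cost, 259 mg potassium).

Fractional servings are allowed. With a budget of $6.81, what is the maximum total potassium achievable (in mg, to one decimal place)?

Potassium per dollar: black beans 830, spinach 637.5, tempeh 351.4, peanut butter 344, almonds 185.
With no serving limits, spend the whole cost allowance on black beans: $6.81 / $0.50 × 415 mg = 5652.3 mg.

5652.3 mg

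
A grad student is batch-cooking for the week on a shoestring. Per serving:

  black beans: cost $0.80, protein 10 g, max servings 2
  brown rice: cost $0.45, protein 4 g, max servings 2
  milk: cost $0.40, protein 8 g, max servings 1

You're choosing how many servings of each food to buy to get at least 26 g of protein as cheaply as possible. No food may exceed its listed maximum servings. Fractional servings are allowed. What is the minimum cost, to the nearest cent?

$1.84

Cost per g of protein: milk $0.0500, black beans $0.0800, brown rice $0.1125.
Take 1 serving of milk: +8.0 g protein for $0.40 (total $0.40, still need 18.0 g).
Take 1.8 servings of black beans: +18.0 g protein for $1.44 (total $1.84, still need 0.0 g).
Filling from the cheapest source first is optimal under one linear minimum: $1.84.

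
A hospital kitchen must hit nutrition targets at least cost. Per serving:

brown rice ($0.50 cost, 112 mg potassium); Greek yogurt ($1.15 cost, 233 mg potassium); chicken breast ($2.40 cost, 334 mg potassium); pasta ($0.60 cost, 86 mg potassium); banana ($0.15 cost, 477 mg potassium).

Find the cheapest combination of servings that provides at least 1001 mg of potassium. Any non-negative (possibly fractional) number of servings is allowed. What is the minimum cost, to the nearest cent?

$0.31

Cost per mg of potassium: banana $0.0003, brown rice $0.0045, Greek yogurt $0.0049, pasta $0.0070, chicken breast $0.0072.
With no serving limits, use only banana: 1001 mg / 477 mg = 2.099 servings × $0.15 = $0.31.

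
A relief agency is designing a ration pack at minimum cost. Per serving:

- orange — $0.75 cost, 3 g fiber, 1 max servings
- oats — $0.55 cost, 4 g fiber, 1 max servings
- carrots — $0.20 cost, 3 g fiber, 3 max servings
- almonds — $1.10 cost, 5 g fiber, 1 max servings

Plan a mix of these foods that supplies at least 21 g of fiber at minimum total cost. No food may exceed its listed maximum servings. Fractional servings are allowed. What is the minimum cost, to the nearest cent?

$3.00

Cost per g of fiber: carrots $0.0667, oats $0.1375, almonds $0.2200, orange $0.2500.
Take 3 servings of carrots: +9.0 g fiber for $0.60 (total $0.60, still need 12.0 g).
Take 1 serving of oats: +4.0 g fiber for $0.55 (total $1.15, still need 8.0 g).
Take 1 serving of almonds: +5.0 g fiber for $1.10 (total $2.25, still need 3.0 g).
Take 1 serving of orange: +3.0 g fiber for $0.75 (total $3.00, still need 0.0 g).
Greedy by cheapest-per-g is optimal for a single linear constraint, so the minimum cost is $3.00.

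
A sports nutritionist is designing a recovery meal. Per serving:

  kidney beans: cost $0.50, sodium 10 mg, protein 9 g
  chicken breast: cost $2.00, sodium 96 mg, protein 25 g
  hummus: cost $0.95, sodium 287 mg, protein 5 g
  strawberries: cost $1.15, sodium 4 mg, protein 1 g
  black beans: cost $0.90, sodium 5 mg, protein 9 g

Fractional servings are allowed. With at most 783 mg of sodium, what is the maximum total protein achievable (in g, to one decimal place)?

1409.4 g

Protein per mg sodium: black beans 1.8, kidney beans 0.9, chicken breast 0.2604, strawberries 0.25, hummus 0.01742.
With no serving limits, spend the whole sodium allowance on black beans: 783 mg / 5 mg × 9 g = 1409.4 g.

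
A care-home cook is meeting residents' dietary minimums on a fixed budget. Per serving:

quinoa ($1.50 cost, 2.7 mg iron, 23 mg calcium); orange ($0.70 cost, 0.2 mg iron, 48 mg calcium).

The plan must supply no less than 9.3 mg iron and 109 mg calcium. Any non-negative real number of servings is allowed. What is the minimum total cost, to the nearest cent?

For a min-cost LP with two ≥-constraints, a basic feasible solution has at most two positive variables.
quinoa only: max(9.3/2.7, 109/23) = 4.739 servings → $7.11.
orange only: max(9.3/0.2, 109/48) = 46.5 servings → $32.55.
quinoa + orange with both tight: 3.397 servings and 0.6432 servings → $5.55.
The minimum over all feasible corners is $5.55.

$5.55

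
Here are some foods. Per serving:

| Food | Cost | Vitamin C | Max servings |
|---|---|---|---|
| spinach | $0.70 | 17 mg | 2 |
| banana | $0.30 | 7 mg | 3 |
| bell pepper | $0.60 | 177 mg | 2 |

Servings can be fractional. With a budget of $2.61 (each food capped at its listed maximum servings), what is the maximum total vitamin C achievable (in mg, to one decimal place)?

Vitamin C per dollar: bell pepper 295, spinach 24.29, banana 23.33.
Take 2 servings of bell pepper: spends $1.20, +354.0 mg vitamin C (running total 354.0 mg).
Take 2 servings of spinach: spends $1.40, +34.0 mg vitamin C (running total 388.0 mg).
Take 0.03333 servings of banana: spends $0.01, +0.2 mg vitamin C (running total 388.2 mg).
Filling greedily by vitamin C-per-dollar is optimal for one linear limit, giving 388.2 mg.

388.2 mg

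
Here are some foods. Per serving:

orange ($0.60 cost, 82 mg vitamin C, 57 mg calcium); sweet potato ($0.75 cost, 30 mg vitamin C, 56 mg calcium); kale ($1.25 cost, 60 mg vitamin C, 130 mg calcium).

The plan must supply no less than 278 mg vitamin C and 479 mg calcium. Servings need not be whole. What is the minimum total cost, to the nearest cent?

At the optimum either one food covers both requirements or two foods hit both targets exactly; no other combination can be cheaper.
orange only: max(278/82, 479/57) = 8.404 servings → $5.04.
sweet potato only: max(278/30, 479/56) = 9.267 servings → $6.95.
kale only: max(278/60, 479/130) = 4.633 servings → $5.79.
orange + sweet potato with both tight: 0.4157 servings and 8.13 servings → $6.35.
orange + kale with both tight: 1.022 servings and 3.236 servings → $4.66.
sweet potato + kale: intersection lies outside the first quadrant.
Cheapest feasible corner: $4.66.

$4.66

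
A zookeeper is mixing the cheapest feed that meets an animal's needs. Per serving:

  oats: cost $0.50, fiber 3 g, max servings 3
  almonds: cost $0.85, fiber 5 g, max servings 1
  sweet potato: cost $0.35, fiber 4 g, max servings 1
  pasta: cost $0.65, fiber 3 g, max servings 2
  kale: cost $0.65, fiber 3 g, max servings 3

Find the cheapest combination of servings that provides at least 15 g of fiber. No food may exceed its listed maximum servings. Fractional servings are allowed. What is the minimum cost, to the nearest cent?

Cost per g of fiber: sweet potato $0.0875, oats $0.1667, almonds $0.1700, pasta $0.2167, kale $0.2167.
Take 1 serving of sweet potato: +4.0 g fiber for $0.35 (total $0.35, still need 11.0 g).
Take 3 servings of oats: +9.0 g fiber for $1.50 (total $1.85, still need 2.0 g).
Take 0.4 servings of almonds: +2.0 g fiber for $0.34 (total $2.19, still need 0.0 g).
Greedy by cheapest-per-g is optimal for a single linear constraint, so the minimum cost is $2.19.

$2.19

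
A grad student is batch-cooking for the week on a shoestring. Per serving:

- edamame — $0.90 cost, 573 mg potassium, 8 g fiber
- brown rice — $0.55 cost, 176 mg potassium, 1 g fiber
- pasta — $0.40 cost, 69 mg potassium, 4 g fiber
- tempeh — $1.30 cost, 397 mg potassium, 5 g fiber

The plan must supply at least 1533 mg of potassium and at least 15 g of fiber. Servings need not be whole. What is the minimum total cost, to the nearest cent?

$2.41

edamame only: max(1533/573, 15/8) = 2.675 servings → $2.41.
brown rice only: max(1533/176, 15/1) = 15 servings → $8.25.
pasta only: max(1533/69, 15/4) = 22.22 servings → $8.89.
tempeh only: max(1533/397, 15/5) = 3.861 servings → $5.02.
edamame + brown rice with both tight: 1.326 servings and 4.394 servings → $3.61.
edamame + pasta with both targets exact would need a negative amount; discard.
edamame + tempeh: the both-tight solution has a negative serving — not a feasible corner.
brown rice + pasta with both tight: 8.027 servings and 1.743 servings → $5.11.
brown rice + tempeh with both tight: 3.54 servings and 2.292 servings → $4.93.
pasta + tempeh: the both-tight solution has a negative serving — not a feasible corner.
The minimum over all feasible corners is $2.41.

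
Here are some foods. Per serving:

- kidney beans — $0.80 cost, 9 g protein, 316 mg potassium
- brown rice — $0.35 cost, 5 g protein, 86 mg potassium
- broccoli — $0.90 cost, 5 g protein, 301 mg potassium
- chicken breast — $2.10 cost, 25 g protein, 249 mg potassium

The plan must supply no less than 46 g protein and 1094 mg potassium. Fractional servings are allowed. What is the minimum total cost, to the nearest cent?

kidney beans only: max(46/9, 1094/316) = 5.111 servings → $4.09.
brown rice only: max(46/5, 1094/86) = 12.72 servings → $4.45.
broccoli only: max(46/5, 1094/301) = 9.2 servings → $8.28.
chicken breast only: max(46/25, 1094/249) = 4.394 servings → $9.23.
kidney beans + brown rice with both tight: 1.878 servings and 5.819 servings → $3.54.
kidney beans + broccoli: the both-tight solution has a negative serving — not a feasible corner.
kidney beans + chicken breast with both tight: 2.809 servings and 0.8288 servings → $3.99.
brown rice + broccoli with both tight: 7.792 servings and 1.408 servings → $3.99.
brown rice + chicken breast: the both-tight solution has a negative serving — not a feasible corner.
broccoli + chicken breast with both tight: 2.531 servings and 1.334 servings → $5.08.
So the least-cost plan costs $3.54.

$3.54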